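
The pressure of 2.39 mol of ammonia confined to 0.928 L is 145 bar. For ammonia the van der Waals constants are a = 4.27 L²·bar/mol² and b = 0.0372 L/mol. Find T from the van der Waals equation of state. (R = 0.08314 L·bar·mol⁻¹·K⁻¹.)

T ≈ 731.9 K

T = (P + a n²/V²)(V − nb)/(nR)
P + a n²/V² = 145 + (4.27)(2.39)²/(0.928)² = 173.32 bar
V − nb = 0.928 − (2.39)(0.0372) = 0.83909 L
T = (173.32)(0.83909)/((2.39)(0.08314)) = 731.9 K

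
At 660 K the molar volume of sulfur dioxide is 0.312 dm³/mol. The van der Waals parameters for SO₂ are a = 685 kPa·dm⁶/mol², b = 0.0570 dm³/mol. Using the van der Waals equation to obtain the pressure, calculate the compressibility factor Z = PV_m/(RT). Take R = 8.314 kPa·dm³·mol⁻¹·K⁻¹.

P = RT/(V_m − b) − a/V_m² = (8.314)(660)/(0.312 − 0.0570) − 685/(0.312)²
  = 5487.2/0.25500 − 7036.9 = 21518 − 7036.9 = 14481 kPa
Z = PV_m/(RT) = (14481)(0.312)/((8.314)(660)) = 4518.1/5487.2 = 0.8234

Z ≈ 0.8234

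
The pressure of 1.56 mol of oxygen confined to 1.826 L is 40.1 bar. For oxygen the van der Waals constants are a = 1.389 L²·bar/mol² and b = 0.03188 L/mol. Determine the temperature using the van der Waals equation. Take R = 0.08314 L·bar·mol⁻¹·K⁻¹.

T ≈ 563.1 K

T = (P + a n²/V²)(V − nb)/(nR)
P + a n²/V² = 40.1 + (1.389)(1.56)²/(1.826)² = 41.114 bar
V − nb = 1.826 − (1.56)(0.03188) = 1.7763 L
T = (41.114)(1.7763)/((1.56)(0.08314)) = 563.1 K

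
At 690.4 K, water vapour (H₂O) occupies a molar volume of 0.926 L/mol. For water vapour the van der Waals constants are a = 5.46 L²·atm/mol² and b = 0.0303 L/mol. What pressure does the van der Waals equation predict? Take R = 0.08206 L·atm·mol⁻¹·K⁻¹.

P = RT/(V_m − b) − a/V_m²
RT/(V_m − b) = (0.08206)(690.4)/(0.926 − 0.0303) = 56.654/0.89570 = 63.251 atm
a/V_m² = 5.46/(0.926)² = 6.3675 atm
P = 63.251 − 6.3675 = 56.88 atm

P ≈ 56.88 atm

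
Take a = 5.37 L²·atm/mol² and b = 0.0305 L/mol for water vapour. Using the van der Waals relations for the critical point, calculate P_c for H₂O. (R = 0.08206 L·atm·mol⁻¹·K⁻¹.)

P_c ≈ 213.8 atm

For a van der Waals gas, P_c = a/(27b²).
P_c = 5.37/(27×(0.0305)²) = 5.37/0.025117 = 213.8 atm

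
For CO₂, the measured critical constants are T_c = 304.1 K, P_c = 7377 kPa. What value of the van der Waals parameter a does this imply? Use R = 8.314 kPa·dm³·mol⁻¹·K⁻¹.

a ≈ 365.6 kPa·dm⁶/mol²

From T_c = 8a/(27Rb) and P_c = a/(27b²): a = 27 R² T_c²/(64 P_c).
a = 27×(8.314)²×(304.1)²/(64×7377) = 172590404/472128 = 365.6 kPa·dm⁶/mol²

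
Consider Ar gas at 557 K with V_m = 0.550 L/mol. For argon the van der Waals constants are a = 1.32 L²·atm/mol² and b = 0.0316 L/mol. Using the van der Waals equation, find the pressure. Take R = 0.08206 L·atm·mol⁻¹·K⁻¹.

P ≈ 83.81 atm

P = RT/(V_m − b) − a/V_m²
RT/(V_m − b) = (0.08206)(557)/(0.550 − 0.0316) = 45.707/0.51840 = 88.169 atm
a/V_m² = 1.32/(0.550)² = 4.3636 atm
P = 88.169 − 4.3636 = 83.81 atm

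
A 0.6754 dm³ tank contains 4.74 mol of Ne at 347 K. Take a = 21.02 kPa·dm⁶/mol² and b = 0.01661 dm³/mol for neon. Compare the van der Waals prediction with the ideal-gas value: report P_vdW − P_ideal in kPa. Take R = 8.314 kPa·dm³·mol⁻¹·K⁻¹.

Ideal: P_ideal = nRT/V = (4.74)(8.314)(347)/0.6754 = 20246.8 kPa
vdW: P = nRT/(V − nb) − a n²/V² = 13674.7/0.596669 − 472.269/0.456165 = 22918.4 − 1035.30 = 21883.1 kPa
ΔP = 21883.1 − 20246.8 = 1636 kPa

ΔP ≈ 1636 kPa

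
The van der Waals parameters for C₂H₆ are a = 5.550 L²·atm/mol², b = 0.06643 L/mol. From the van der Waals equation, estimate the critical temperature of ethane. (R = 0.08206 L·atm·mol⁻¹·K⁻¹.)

For a van der Waals gas, T_c = 8a/(27Rb).
T_c = 8×5.550/(27×0.08206×0.06643) = 44.400/0.14718 = 301.7 K

T_c ≈ 301.7 K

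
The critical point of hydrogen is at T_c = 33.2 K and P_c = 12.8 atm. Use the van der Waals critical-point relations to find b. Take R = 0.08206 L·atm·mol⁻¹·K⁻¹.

b ≈ 0.02661 L/mol

From T_c = 8a/(27Rb) and P_c = a/(27b²): b = R T_c/(8 P_c).
b = (0.08206)(33.2)/(8×12.8) = 2.7244/102.40 = 0.02661 L/mol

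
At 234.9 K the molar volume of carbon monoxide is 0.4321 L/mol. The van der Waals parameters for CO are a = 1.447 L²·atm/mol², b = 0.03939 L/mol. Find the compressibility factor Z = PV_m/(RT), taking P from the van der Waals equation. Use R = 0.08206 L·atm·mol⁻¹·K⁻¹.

P = RT/(V_m − b) − a/V_m² = (0.08206)(234.9)/(0.4321 − 0.03939) − 1.447/(0.4321)²
  = 19.276/0.39271 − 7.7500 = 49.085 − 7.7500 = 41.335 atm
Z = PV_m/(RT) = (41.335)(0.4321)/((0.08206)(234.9)) = 17.861/19.276 = 0.9266

Z ≈ 0.9266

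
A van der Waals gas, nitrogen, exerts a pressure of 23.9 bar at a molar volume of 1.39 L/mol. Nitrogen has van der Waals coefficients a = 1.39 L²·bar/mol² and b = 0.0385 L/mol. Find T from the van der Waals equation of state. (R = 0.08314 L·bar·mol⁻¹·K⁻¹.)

T ≈ 400.2 K

T = (P + a/V_m²)(V_m − b)/R
P + a/V_m² = 23.9 + 1.39/(1.39)² = 24.619 bar
V_m − b = 1.39 − 0.0385 = 1.3515 L/mol
T = (24.619)(1.3515)/0.08314 = 400.2 K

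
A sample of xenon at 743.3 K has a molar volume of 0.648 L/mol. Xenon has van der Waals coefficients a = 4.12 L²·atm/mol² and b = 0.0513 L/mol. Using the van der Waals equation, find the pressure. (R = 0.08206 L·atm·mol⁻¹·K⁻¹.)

P ≈ 92.41 atm

P = RT/(V_m − b) − a/V_m²
RT/(V_m − b) = (0.08206)(743.3)/(0.648 − 0.0513) = 60.995/0.59670 = 102.22 atm
a/V_m² = 4.12/(0.648)² = 9.8118 atm
P = 102.22 − 9.8118 = 92.41 atm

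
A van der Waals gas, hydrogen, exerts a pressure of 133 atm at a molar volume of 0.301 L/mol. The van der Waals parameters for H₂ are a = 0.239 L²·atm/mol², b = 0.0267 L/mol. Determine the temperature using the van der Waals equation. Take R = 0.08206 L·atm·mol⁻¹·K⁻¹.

T ≈ 453.4 K

T = (P + a/V_m²)(V_m − b)/R
P + a/V_m² = 133 + 0.239/(0.301)² = 135.64 atm
V_m − b = 0.301 − 0.0267 = 0.27430 L/mol
T = (135.64)(0.27430)/0.08206 = 453.4 K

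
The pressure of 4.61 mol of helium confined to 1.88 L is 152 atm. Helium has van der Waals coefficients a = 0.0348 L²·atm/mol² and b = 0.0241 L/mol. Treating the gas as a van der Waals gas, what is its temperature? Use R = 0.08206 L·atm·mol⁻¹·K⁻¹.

T = (P + a n²/V²)(V − nb)/(nR)
P + a n²/V² = 152 + (0.0348)(4.61)²/(1.88)² = 152.21 atm
V − nb = 1.88 − (4.61)(0.0241) = 1.7689 L
T = (152.21)(1.7689)/((4.61)(0.08206)) = 711.7 K

T ≈ 711.7 K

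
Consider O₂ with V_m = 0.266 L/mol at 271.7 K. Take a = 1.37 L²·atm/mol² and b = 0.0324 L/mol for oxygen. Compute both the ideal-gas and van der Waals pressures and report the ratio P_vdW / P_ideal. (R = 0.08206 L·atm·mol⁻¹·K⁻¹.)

P_vdW / P_ideal ≈ 0.9077

Ideal: P_ideal = RT/V_m = (0.08206)(271.7)/0.266 = 83.8184 atm
vdW: P = RT/(V_m − b) − a/V_m² = 22.2957/0.233600 − 1.37/0.0707560 = 95.4439 − 19.3623 = 76.0816 atm
Ratio = 76.0816/83.8184 = 0.9077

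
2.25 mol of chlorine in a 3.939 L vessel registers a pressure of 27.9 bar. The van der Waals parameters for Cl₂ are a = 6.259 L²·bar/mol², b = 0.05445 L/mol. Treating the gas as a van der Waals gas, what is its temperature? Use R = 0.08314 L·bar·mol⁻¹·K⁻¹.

T ≈ 610.9 K

T = (P + a n²/V²)(V − nb)/(nR)
P + a n²/V² = 27.9 + (6.259)(2.25)²/(3.939)² = 29.942 bar
V − nb = 3.939 − (2.25)(0.05445) = 3.8165 L
T = (29.942)(3.8165)/((2.25)(0.08314)) = 610.9 K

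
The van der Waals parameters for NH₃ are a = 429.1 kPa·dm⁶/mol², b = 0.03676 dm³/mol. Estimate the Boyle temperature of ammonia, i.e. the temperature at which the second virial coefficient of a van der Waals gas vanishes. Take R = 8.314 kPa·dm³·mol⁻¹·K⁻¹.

For a van der Waals gas the second virial coefficient B₂ = b − a/(RT) vanishes at T_B = a/(Rb).
T_B = 429.1/(8.314×0.03676) = 429.1/0.30562 = 1404 K

T_B ≈ 1404 K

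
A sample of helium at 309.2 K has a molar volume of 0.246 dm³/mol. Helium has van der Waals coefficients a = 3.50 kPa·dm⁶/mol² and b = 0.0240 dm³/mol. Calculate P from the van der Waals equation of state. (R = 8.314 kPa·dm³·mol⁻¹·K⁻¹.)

P = RT/(V_m − b) − a/V_m²
RT/(V_m − b) = (8.314)(309.2)/(0.246 − 0.0240) = 2570.7/0.22200 = 11580 kPa
a/V_m² = 3.50/(0.246)² = 57.836 kPa
P = 11580 − 57.836 = 11522 kPa

P ≈ 11522 kPa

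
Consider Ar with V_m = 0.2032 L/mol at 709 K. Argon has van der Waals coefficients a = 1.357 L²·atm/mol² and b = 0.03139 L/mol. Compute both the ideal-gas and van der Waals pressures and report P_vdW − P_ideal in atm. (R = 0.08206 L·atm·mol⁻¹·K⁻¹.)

ΔP ≈ 19.45 atm

Ideal: P_ideal = RT/V_m = (0.08206)(709)/0.2032 = 286.322 atm
vdW: P = RT/(V_m − b) − a/V_m² = 58.1805/0.171810 − 1.357/0.0412902 = 338.633 − 32.8649 = 305.768 atm
ΔP = 305.768 − 286.322 = 19.45 atm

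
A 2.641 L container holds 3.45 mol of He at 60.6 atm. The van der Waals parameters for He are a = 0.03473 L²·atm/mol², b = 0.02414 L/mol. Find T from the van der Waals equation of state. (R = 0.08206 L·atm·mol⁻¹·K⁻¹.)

T = (P + a n²/V²)(V − nb)/(nR)
P + a n²/V² = 60.6 + (0.03473)(3.45)²/(2.641)² = 60.659 atm
V − nb = 2.641 − (3.45)(0.02414) = 2.5577 L
T = (60.659)(2.5577)/((3.45)(0.08206)) = 548.0 K

T ≈ 548.0 K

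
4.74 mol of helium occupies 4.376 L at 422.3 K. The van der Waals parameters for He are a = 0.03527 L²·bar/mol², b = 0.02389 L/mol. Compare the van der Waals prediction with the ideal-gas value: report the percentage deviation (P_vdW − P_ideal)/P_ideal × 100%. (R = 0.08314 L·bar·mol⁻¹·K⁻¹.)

Ideal: P_ideal = nRT/V = (4.74)(0.08314)(422.3)/4.376 = 38.0305 bar
vdW: P = nRT/(V − nb) − a n²/V² = 166.422/4.26276 − 0.792432/19.1494 = 39.0409 − 0.0413816 = 38.9995 bar
% deviation = (38.9995 − 38.0305)/38.0305 × 100% = 2.55%

2.55 %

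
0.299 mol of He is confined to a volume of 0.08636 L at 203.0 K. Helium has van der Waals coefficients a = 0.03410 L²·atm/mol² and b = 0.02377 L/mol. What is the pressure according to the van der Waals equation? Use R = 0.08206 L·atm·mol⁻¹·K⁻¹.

P = nRT/(V − nb) − a n²/V²
nRT/(V − nb) = (0.299)(0.08206)(203.0)/(0.08636 − 0.299×0.02377) = 4.9808/0.079253 = 62.847 atm
a n²/V² = (0.03410)(0.299)²/(0.08636)² = 0.40876 atm
P = 62.847 − 0.40876 = 62.44 atm

P ≈ 62.44 atm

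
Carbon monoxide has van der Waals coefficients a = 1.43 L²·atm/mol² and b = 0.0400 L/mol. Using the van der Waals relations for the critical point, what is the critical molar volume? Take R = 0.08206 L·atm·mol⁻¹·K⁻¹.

V_m,c ≈ 0.1200 L/mol

For a van der Waals gas, V_m,c = 3b.
V_m,c = 3×0.0400 = 0.1200 L/mol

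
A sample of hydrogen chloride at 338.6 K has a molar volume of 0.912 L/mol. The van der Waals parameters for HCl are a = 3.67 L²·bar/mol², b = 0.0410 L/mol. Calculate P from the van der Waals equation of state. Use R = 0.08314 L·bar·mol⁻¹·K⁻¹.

P ≈ 27.91 bar

P = RT/(V_m − b) − a/V_m²
RT/(V_m − b) = (0.08314)(338.6)/(0.912 − 0.0410) = 28.151/0.87100 = 32.320 bar
a/V_m² = 3.67/(0.912)² = 4.4124 bar
P = 32.320 − 4.4124 = 27.91 bar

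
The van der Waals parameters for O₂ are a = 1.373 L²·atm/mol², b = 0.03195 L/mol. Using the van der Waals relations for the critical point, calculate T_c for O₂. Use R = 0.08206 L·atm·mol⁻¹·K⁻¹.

T_c ≈ 155.2 K

For a van der Waals gas, T_c = 8a/(27Rb).
T_c = 8×1.373/(27×0.08206×0.03195) = 10.984/0.070789 = 155.2 K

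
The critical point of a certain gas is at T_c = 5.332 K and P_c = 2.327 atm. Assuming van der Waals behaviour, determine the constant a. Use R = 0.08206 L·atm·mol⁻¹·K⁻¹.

From T_c = 8a/(27Rb) and P_c = a/(27b²): a = 27 R² T_c²/(64 P_c).
a = 27×(0.08206)²×(5.332)²/(64×2.327) = 5.1690/148.93 = 0.03471 L²·atm/mol²

a ≈ 0.03471 L²·atm/mol²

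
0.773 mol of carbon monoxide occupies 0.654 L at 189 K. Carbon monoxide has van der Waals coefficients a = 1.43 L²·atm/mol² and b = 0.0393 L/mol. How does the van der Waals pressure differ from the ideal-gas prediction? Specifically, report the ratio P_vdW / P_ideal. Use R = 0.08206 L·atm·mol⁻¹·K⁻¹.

P_vdW / P_ideal ≈ 0.9397

Ideal: P_ideal = nRT/V = (0.773)(0.08206)(189)/0.654 = 18.3314 atm
vdW: P = nRT/(V − nb) − a n²/V² = 11.9887/0.623621 − 0.854466/0.427716 = 19.2243 − 1.99774 = 17.2266 atm
Ratio = 17.2266/18.3314 = 0.9397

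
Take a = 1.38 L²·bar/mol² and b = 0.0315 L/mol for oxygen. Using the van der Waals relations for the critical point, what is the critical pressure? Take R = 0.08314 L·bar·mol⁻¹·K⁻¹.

P_c ≈ 51.51 bar

For a van der Waals gas, P_c = a/(27b²).
P_c = 1.38/(27×(0.0315)²) = 1.38/0.026791 = 51.51 bar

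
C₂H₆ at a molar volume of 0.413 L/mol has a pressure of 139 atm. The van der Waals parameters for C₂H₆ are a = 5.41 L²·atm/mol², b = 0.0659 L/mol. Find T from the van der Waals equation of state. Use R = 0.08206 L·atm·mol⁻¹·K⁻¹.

T = (P + a/V_m²)(V_m − b)/R
P + a/V_m² = 139 + 5.41/(0.413)² = 170.72 atm
V_m − b = 0.413 − 0.0659 = 0.34710 L/mol
T = (170.72)(0.34710)/0.08206 = 722.1 K

T ≈ 722.1 K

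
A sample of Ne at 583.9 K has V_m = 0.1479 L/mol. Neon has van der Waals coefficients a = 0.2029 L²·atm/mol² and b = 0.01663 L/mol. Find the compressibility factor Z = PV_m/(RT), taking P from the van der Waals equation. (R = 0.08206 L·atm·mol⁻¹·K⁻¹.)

P = RT/(V_m − b) − a/V_m² = (0.08206)(583.9)/(0.1479 − 0.01663) − 0.2029/(0.1479)²
  = 47.915/0.13127 − 9.2757 = 365.01 − 9.2757 = 355.73 atm
Z = PV_m/(RT) = (355.73)(0.1479)/((0.08206)(583.9)) = 52.612/47.915 = 1.098

Z ≈ 1.098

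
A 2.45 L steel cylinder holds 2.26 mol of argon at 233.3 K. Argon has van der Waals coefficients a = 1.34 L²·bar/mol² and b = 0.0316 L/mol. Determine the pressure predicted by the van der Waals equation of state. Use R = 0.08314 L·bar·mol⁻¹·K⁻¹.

P = nRT/(V − nb) − a n²/V²
nRT/(V − nb) = (2.26)(0.08314)(233.3)/(2.45 − 2.26×0.0316) = 43.836/2.3786 = 18.429 bar
a n²/V² = (1.34)(2.26)²/(2.45)² = 1.1402 bar
P = 18.429 − 1.1402 = 17.29 bar

P ≈ 17.29 bar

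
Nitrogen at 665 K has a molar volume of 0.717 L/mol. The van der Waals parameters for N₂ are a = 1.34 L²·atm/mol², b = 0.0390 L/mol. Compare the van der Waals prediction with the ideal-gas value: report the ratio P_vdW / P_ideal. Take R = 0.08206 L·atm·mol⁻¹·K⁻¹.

Ideal: P_ideal = RT/V_m = (0.08206)(665)/0.717 = 76.1086 atm
vdW: P = RT/(V_m − b) − a/V_m² = 54.5699/0.678000 − 1.34/0.514089 = 80.4866 − 2.60655 = 77.8801 atm
Ratio = 77.8801/76.1086 = 1.023

P_vdW / P_ideal ≈ 1.023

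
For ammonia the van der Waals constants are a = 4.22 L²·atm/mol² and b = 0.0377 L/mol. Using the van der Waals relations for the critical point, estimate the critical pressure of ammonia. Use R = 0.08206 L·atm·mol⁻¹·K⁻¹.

For a van der Waals gas, P_c = a/(27b²).
P_c = 4.22/(27×(0.0377)²) = 4.22/0.038375 = 110.0 atm

P_c ≈ 110.0 atm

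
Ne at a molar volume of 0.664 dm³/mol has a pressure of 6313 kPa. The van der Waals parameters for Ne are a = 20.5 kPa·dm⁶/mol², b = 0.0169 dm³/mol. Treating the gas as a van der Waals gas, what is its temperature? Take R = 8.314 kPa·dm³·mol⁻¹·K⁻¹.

T ≈ 495.0 K

T = (P + a/V_m²)(V_m − b)/R
P + a/V_m² = 6313 + 20.5/(0.664)² = 6359.5 kPa
V_m − b = 0.664 − 0.0169 = 0.64710 dm³/mol
T = (6359.5)(0.64710)/8.314 = 495.0 K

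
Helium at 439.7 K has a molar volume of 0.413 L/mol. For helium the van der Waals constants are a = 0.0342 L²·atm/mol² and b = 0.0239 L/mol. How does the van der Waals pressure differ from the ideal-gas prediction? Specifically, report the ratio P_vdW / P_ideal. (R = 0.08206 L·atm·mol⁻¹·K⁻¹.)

P_vdW / P_ideal ≈ 1.059

Ideal: P_ideal = RT/V_m = (0.08206)(439.7)/0.413 = 87.3651 atm
vdW: P = RT/(V_m − b) − a/V_m² = 36.0818/0.389100 − 0.0342/0.170569 = 92.7314 − 0.200505 = 92.5309 atm
Ratio = 92.5309/87.3651 = 1.059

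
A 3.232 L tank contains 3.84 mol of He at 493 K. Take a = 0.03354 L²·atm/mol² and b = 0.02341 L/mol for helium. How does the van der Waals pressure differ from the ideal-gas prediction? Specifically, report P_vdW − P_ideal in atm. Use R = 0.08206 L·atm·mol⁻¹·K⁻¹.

Ideal: P_ideal = nRT/V = (3.84)(0.08206)(493)/3.232 = 48.0660 atm
vdW: P = nRT/(V − nb) − a n²/V² = 155.349/3.14211 − 0.494567/10.4458 = 49.4410 − 0.0473460 = 49.3937 atm
ΔP = 49.3937 − 48.0660 = 1.328 atm

ΔP ≈ 1.328 atm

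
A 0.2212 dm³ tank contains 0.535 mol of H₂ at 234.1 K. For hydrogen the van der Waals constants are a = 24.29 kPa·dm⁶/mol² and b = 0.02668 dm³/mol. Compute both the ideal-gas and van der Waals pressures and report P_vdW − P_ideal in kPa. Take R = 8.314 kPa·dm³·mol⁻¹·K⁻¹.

ΔP ≈ 182.6 kPa

Ideal: P_ideal = nRT/V = (0.535)(8.314)(234.1)/0.2212 = 4707.39 kPa
vdW: P = nRT/(V − nb) − a n²/V² = 1041.27/0.206926 − 6.95241/0.0489294 = 5032.09 − 142.091 = 4890.00 kPa
ΔP = 4890.00 − 4707.39 = 182.6 kPa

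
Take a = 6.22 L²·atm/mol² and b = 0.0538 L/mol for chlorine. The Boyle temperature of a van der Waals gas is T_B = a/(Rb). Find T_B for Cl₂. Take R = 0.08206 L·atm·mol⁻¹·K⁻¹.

T_B ≈ 1409 K

For a van der Waals gas the second virial coefficient B₂ = b − a/(RT) vanishes at T_B = a/(Rb).
T_B = 6.22/(0.08206×0.0538) = 6.22/0.0044148 = 1409 K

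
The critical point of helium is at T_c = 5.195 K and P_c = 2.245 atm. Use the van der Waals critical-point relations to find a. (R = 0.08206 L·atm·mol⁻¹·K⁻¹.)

From T_c = 8a/(27Rb) and P_c = a/(27b²): a = 27 R² T_c²/(64 P_c).
a = 27×(0.08206)²×(5.195)²/(64×2.245) = 4.9068/143.68 = 0.03415 L²·atm/mol²

a ≈ 0.03415 L²·atm/mol²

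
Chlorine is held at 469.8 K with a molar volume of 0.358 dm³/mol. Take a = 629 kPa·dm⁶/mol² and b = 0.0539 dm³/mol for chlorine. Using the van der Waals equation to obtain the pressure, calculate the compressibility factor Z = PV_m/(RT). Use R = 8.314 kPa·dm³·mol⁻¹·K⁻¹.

P = RT/(V_m − b) − a/V_m² = (8.314)(469.8)/(0.358 − 0.0539) − 629/(0.358)²
  = 3905.9/0.30410 − 4907.8 = 12844 − 4907.8 = 7936 kPa
Z = PV_m/(RT) = (7936)(0.358)/((8.314)(469.8)) = 2841.1/3905.9 = 0.7274

Z ≈ 0.7274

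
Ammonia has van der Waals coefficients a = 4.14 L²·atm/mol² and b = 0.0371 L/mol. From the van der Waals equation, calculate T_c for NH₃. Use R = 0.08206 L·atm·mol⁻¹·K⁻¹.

For a van der Waals gas, T_c = 8a/(27Rb).
T_c = 8×4.14/(27×0.08206×0.0371) = 33.120/0.082200 = 402.9 K

T_c ≈ 402.9 K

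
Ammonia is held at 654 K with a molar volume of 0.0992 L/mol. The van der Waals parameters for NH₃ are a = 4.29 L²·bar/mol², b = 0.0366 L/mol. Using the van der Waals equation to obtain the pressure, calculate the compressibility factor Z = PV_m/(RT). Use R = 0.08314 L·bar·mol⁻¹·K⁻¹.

P = RT/(V_m − b) − a/V_m² = (0.08314)(654)/(0.0992 − 0.0366) − 4.29/(0.0992)²
  = 54.374/0.062600 − 435.95 = 868.59 − 435.95 = 432.64 bar
Z = PV_m/(RT) = (432.64)(0.0992)/((0.08314)(654)) = 42.918/54.374 = 0.7893

Z ≈ 0.7893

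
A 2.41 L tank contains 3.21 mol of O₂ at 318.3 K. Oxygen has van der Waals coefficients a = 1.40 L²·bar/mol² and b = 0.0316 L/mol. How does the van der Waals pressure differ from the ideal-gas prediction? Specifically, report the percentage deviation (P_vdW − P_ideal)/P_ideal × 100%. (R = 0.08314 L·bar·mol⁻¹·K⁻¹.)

-2.65 %

Ideal: P_ideal = nRT/V = (3.21)(0.08314)(318.3)/2.41 = 35.2480 bar
vdW: P = nRT/(V − nb) − a n²/V² = 84.9477/2.30856 − 14.4257/5.80810 = 36.7968 − 2.48372 = 34.3131 bar
% deviation = (34.3131 − 35.2480)/35.2480 × 100% = -2.65%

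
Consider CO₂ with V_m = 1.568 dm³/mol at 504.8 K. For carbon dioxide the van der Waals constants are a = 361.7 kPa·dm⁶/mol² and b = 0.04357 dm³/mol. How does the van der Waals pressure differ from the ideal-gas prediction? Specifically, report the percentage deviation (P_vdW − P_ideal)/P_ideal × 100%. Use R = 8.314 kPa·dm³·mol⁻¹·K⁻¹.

Ideal: P_ideal = RT/V_m = (8.314)(504.8)/1.568 = 2676.60 kPa
vdW: P = RT/(V_m − b) − a/V_m² = 4196.91/1.52443 − 361.7/2.45862 = 2753.10 − 147.115 = 2605.99 kPa
% deviation = (2605.99 − 2676.60)/2676.60 × 100% = -2.64%

-2.64 %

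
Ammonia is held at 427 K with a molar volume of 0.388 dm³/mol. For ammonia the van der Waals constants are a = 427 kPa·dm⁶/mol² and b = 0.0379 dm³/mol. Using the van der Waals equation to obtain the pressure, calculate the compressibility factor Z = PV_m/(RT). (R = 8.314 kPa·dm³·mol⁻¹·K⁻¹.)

Z ≈ 0.7983

P = RT/(V_m − b) − a/V_m² = (8.314)(427)/(0.388 − 0.0379) − 427/(0.388)²
  = 3550.1/0.35010 − 2836.4 = 10140 − 2836.4 = 7304 kPa
Z = PV_m/(RT) = (7304)(0.388)/((8.314)(427)) = 2834.0/3550.1 = 0.7983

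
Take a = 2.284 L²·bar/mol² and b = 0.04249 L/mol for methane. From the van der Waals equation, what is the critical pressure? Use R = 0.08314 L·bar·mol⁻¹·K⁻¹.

For a van der Waals gas, P_c = a/(27b²).
P_c = 2.284/(27×(0.04249)²) = 2.284/0.048746 = 46.86 bar

P_c ≈ 46.86 bar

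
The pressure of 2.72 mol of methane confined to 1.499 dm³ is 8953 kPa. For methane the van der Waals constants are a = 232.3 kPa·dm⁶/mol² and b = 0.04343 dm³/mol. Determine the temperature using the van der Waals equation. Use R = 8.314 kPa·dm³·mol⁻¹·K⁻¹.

T = (P + a n²/V²)(V − nb)/(nR)
P + a n²/V² = 8953 + (232.3)(2.72)²/(1.499)² = 9717.9 kPa
V − nb = 1.499 − (2.72)(0.04343) = 1.3809 dm³
T = (9717.9)(1.3809)/((2.72)(8.314)) = 593.4 K

T ≈ 593.4 K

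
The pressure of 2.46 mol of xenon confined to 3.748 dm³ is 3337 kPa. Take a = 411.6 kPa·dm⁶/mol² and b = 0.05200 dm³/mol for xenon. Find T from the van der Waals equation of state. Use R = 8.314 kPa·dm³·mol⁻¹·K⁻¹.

T ≈ 622.0 K

T = (P + a n²/V²)(V − nb)/(nR)
P + a n²/V² = 3337 + (411.6)(2.46)²/(3.748)² = 3514.3 kPa
V − nb = 3.748 − (2.46)(0.05200) = 3.6201 dm³
T = (3514.3)(3.6201)/((2.46)(8.314)) = 622.0 K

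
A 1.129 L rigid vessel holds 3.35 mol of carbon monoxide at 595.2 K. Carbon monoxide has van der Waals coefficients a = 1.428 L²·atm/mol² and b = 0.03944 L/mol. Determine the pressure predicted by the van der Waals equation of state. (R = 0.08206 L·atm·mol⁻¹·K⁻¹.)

P = nRT/(V − nb) − a n²/V²
nRT/(V − nb) = (3.35)(0.08206)(595.2)/(1.129 − 3.35×0.03944) = 163.62/0.99688 = 164.13 atm
a n²/V² = (1.428)(3.35)²/(1.129)² = 12.573 atm
P = 164.13 − 12.573 = 151.6 atm

P ≈ 151.6 atm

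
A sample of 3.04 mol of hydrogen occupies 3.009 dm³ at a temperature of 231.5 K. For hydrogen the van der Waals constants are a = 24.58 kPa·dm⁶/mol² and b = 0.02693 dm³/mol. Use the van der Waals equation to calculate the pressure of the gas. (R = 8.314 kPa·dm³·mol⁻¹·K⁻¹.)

P = nRT/(V − nb) − a n²/V²
nRT/(V − nb) = (3.04)(8.314)(231.5)/(3.009 − 3.04×0.02693) = 5851.1/2.9271 = 1998.9 kPa
a n²/V² = (24.58)(3.04)²/(3.009)² = 25.089 kPa
P = 1998.9 − 25.089 = 1974 kPa

P ≈ 1974 kPa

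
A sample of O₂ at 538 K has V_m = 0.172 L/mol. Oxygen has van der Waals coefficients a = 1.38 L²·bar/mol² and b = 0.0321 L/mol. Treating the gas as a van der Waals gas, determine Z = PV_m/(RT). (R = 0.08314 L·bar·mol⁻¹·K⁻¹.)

Z ≈ 1.050

P = RT/(V_m − b) − a/V_m² = (0.08314)(538)/(0.172 − 0.0321) − 1.38/(0.172)²
  = 44.729/0.13990 − 46.647 = 319.72 − 46.647 = 273.07 bar
Z = PV_m/(RT) = (273.07)(0.172)/((0.08314)(538)) = 46.968/44.729 = 1.050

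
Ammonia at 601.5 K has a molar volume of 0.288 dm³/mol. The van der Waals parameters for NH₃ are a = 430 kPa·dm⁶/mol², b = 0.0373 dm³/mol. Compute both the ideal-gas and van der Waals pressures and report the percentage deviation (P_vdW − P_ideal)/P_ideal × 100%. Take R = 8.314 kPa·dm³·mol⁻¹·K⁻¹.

Ideal: P_ideal = RT/V_m = (8.314)(601.5)/0.288 = 17364.1 kPa
vdW: P = RT/(V_m − b) − a/V_m² = 5000.87/0.250700 − 430/0.0829440 = 19947.6 − 5184.22 = 14763.4 kPa
% deviation = (14763.4 − 17364.1)/17364.1 × 100% = -14.98%

-14.98 %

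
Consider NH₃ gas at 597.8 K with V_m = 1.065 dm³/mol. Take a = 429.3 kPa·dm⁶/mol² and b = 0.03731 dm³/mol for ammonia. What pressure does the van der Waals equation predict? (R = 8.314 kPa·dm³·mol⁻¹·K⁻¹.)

P ≈ 4458 kPa

P = RT/(V_m − b) − a/V_m²
RT/(V_m − b) = (8.314)(597.8)/(1.065 − 0.03731) = 4970.1/1.0277 = 4836.1 kPa
a/V_m² = 429.3/(1.065)² = 378.50 kPa
P = 4836.1 − 378.50 = 4458 kPa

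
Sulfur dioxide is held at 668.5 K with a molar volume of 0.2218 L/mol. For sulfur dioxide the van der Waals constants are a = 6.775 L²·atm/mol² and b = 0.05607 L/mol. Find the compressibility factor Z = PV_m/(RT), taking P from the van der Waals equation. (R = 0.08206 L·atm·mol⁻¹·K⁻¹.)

P = RT/(V_m − b) − a/V_m² = (0.08206)(668.5)/(0.2218 − 0.05607) − 6.775/(0.2218)²
  = 54.857/0.16573 − 137.72 = 331.00 − 137.72 = 193.28 atm
Z = PV_m/(RT) = (193.28)(0.2218)/((0.08206)(668.5)) = 42.870/54.857 = 0.7815

Z ≈ 0.7815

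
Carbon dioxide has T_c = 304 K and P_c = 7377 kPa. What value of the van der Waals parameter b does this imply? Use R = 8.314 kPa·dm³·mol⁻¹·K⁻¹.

From T_c = 8a/(27Rb) and P_c = a/(27b²): b = R T_c/(8 P_c).
b = (8.314)(304)/(8×7377) = 2527.5/59016 = 0.04283 dm³/mol

b ≈ 0.04283 dm³/mol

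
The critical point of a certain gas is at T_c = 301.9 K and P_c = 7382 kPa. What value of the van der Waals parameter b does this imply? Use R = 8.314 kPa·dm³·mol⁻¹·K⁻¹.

b ≈ 0.04250 dm³/mol

From T_c = 8a/(27Rb) and P_c = a/(27b²): b = R T_c/(8 P_c).
b = (8.314)(301.9)/(8×7382) = 2510.0/59056 = 0.04250 dm³/mol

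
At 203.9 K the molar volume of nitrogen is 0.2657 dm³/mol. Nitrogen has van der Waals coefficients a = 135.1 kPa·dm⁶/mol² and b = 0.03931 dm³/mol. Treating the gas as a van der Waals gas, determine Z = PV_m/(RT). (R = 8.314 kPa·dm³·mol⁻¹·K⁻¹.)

Z ≈ 0.8737

P = RT/(V_m − b) − a/V_m² = (8.314)(203.9)/(0.2657 − 0.03931) − 135.1/(0.2657)²
  = 1695.2/0.22639 − 1913.7 = 7488.0 − 1913.7 = 5574.3 kPa
Z = PV_m/(RT) = (5574.3)(0.2657)/((8.314)(203.9)) = 1481.1/1695.2 = 0.8737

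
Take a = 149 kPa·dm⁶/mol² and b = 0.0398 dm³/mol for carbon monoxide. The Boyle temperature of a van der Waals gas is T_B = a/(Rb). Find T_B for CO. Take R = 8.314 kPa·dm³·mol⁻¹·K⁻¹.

T_B ≈ 450.3 K

For a van der Waals gas the second virial coefficient B₂ = b − a/(RT) vanishes at T_B = a/(Rb).
T_B = 149/(8.314×0.0398) = 149/0.33090 = 450.3 K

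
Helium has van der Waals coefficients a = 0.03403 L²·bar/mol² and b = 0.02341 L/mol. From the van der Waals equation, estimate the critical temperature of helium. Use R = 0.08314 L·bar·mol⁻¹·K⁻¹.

For a van der Waals gas, T_c = 8a/(27Rb).
T_c = 8×0.03403/(27×0.08314×0.02341) = 0.27224/0.052550 = 5.181 K

T_c ≈ 5.181 K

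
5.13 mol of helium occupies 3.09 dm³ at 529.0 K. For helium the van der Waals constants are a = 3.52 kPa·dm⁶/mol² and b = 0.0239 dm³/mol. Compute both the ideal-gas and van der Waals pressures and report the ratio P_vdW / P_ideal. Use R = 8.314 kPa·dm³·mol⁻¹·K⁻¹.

P_vdW / P_ideal ≈ 1.040

Ideal: P_ideal = nRT/V = (5.13)(8.314)(529.0)/3.09 = 7301.71 kPa
vdW: P = nRT/(V − nb) − a n²/V² = 22562.3/2.96739 − 92.6355/9.54810 = 7603.42 − 9.70198 = 7593.72 kPa
Ratio = 7593.72/7301.71 = 1.040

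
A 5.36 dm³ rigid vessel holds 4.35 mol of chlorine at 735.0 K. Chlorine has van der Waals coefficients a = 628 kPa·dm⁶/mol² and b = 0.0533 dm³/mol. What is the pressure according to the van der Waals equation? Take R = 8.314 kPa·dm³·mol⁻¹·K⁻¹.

P = nRT/(V − nb) − a n²/V²
nRT/(V − nb) = (4.35)(8.314)(735.0)/(5.36 − 4.35×0.0533) = 26582/5.1281 = 5183.6 kPa
a n²/V² = (628)(4.35)²/(5.36)² = 413.63 kPa
P = 5183.6 − 413.63 = 4770 kPa

P ≈ 4770 kPa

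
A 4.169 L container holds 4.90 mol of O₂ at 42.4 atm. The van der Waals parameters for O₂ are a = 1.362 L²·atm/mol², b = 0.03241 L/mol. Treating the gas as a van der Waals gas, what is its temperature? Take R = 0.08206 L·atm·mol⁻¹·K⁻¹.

T ≈ 441.6 K

T = (P + a n²/V²)(V − nb)/(nR)
P + a n²/V² = 42.4 + (1.362)(4.90)²/(4.169)² = 44.282 atm
V − nb = 4.169 − (4.90)(0.03241) = 4.0102 L
T = (44.282)(4.0102)/((4.90)(0.08206)) = 441.6 K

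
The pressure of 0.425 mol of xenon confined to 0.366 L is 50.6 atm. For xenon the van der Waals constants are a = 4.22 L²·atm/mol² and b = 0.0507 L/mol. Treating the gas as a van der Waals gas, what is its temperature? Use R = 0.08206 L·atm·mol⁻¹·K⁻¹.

T = (P + a n²/V²)(V − nb)/(nR)
P + a n²/V² = 50.6 + (4.22)(0.425)²/(0.366)² = 56.290 atm
V − nb = 0.366 − (0.425)(0.0507) = 0.34445 L
T = (56.290)(0.34445)/((0.425)(0.08206)) = 556.0 K

T ≈ 556.0 K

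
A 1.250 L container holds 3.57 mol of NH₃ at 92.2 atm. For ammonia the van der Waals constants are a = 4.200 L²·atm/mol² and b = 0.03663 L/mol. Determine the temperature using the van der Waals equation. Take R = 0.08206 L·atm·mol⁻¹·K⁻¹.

T ≈ 483.1 K

T = (P + a n²/V²)(V − nb)/(nR)
P + a n²/V² = 92.2 + (4.200)(3.57)²/(1.250)² = 126.46 atm
V − nb = 1.250 − (3.57)(0.03663) = 1.1192 L
T = (126.46)(1.1192)/((3.57)(0.08206)) = 483.1 K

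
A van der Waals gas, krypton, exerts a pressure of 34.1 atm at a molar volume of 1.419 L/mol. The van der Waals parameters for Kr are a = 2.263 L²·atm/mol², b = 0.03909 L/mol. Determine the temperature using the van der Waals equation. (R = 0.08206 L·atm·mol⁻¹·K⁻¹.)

T = (P + a/V_m²)(V_m − b)/R
P + a/V_m² = 34.1 + 2.263/(1.419)² = 35.224 atm
V_m − b = 1.419 − 0.03909 = 1.3799 L/mol
T = (35.224)(1.3799)/0.08206 = 592.3 K

T ≈ 592.3 K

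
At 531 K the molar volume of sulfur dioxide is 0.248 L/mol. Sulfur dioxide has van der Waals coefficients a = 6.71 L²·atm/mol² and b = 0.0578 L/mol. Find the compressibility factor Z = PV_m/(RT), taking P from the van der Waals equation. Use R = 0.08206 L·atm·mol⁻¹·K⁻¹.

Z ≈ 0.6830

P = RT/(V_m − b) − a/V_m² = (0.08206)(531)/(0.248 − 0.0578) − 6.71/(0.248)²
  = 43.574/0.19020 − 109.10 = 229.10 − 109.10 = 120.00 atm
Z = PV_m/(RT) = (120.00)(0.248)/((0.08206)(531)) = 29.760/43.574 = 0.6830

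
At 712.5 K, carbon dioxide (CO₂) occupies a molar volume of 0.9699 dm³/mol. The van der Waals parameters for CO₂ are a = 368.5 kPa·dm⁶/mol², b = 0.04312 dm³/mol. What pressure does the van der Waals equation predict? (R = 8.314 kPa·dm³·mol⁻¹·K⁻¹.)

P = RT/(V_m − b) − a/V_m²
RT/(V_m − b) = (8.314)(712.5)/(0.9699 − 0.04312) = 5923.7/0.92678 = 6391.7 kPa
a/V_m² = 368.5/(0.9699)² = 391.73 kPa
P = 6391.7 − 391.73 = 6000 kPa

P ≈ 6000 kPa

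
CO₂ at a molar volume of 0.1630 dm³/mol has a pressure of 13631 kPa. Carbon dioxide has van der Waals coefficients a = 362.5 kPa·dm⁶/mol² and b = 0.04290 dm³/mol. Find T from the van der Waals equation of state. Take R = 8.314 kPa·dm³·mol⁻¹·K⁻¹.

T ≈ 394.0 K

T = (P + a/V_m²)(V_m − b)/R
P + a/V_m² = 13631 + 362.5/(0.1630)² = 27275 kPa
V_m − b = 0.1630 − 0.04290 = 0.12010 dm³/mol
T = (27275)(0.12010)/8.314 = 394.0 K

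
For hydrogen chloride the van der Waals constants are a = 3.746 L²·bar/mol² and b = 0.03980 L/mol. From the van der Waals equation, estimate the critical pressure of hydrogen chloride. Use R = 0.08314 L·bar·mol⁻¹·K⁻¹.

For a van der Waals gas, P_c = a/(27b²).
P_c = 3.746/(27×(0.03980)²) = 3.746/0.042769 = 87.59 bar

P_c ≈ 87.59 bar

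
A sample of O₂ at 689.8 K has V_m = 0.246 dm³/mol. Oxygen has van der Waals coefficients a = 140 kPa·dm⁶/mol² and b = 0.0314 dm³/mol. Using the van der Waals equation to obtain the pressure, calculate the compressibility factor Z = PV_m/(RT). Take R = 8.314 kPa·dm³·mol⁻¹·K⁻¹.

Z ≈ 1.047

P = RT/(V_m − b) − a/V_m² = (8.314)(689.8)/(0.246 − 0.0314) − 140/(0.246)²
  = 5735.0/0.21460 − 2313.4 = 26724 − 2313.4 = 24411 kPa
Z = PV_m/(RT) = (24411)(0.246)/((8.314)(689.8)) = 6005.1/5735.0 = 1.047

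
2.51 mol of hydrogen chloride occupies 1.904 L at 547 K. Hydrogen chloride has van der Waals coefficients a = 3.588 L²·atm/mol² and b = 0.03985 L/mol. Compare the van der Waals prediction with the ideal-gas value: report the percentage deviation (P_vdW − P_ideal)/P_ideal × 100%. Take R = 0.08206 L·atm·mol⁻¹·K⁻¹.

Ideal: P_ideal = nRT/V = (2.51)(0.08206)(547)/1.904 = 59.1733 atm
vdW: P = nRT/(V − nb) − a n²/V² = 112.666/1.80398 − 22.6048/3.62522 = 62.4541 − 6.23543 = 56.2187 atm
% deviation = (56.2187 − 59.1733)/59.1733 × 100% = -4.99%

-4.99 %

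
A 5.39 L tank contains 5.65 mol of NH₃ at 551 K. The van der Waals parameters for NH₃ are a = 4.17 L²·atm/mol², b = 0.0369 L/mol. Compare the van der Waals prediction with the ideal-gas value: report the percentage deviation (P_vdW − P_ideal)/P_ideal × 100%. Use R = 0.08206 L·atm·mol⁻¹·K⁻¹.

Ideal: P_ideal = nRT/V = (5.65)(0.08206)(551)/5.39 = 47.3961 atm
vdW: P = nRT/(V − nb) − a n²/V² = 255.465/5.18152 − 133.117/29.0521 = 49.3031 − 4.58201 = 44.7211 atm
% deviation = (44.7211 − 47.3961)/47.3961 × 100% = -5.64%

-5.64 %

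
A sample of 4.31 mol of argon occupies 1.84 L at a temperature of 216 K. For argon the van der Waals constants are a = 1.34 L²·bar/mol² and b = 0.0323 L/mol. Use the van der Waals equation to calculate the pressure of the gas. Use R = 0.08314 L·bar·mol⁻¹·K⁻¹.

P ≈ 38.16 bar

P = nRT/(V − nb) − a n²/V²
nRT/(V − nb) = (4.31)(0.08314)(216)/(1.84 − 4.31×0.0323) = 77.400/1.7008 = 45.508 bar
a n²/V² = (1.34)(4.31)²/(1.84)² = 7.3523 bar
P = 45.508 − 7.3523 = 38.16 bar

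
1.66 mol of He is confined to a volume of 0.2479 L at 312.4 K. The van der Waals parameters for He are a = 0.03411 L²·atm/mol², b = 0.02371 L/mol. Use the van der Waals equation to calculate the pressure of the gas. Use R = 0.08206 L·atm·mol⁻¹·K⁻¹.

P ≈ 202.5 atm

P = nRT/(V − nb) − a n²/V²
nRT/(V − nb) = (1.66)(0.08206)(312.4)/(0.2479 − 1.66×0.02371) = 42.555/0.20854 = 204.06 atm
a n²/V² = (0.03411)(1.66)²/(0.2479)² = 1.5295 atm
P = 204.06 − 1.5295 = 202.5 atm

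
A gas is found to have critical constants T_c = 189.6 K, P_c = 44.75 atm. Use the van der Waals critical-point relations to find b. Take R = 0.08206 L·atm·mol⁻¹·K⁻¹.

From T_c = 8a/(27Rb) and P_c = a/(27b²): b = R T_c/(8 P_c).
b = (0.08206)(189.6)/(8×44.75) = 15.559/358.00 = 0.04346 L/mol

b ≈ 0.04346 L/mol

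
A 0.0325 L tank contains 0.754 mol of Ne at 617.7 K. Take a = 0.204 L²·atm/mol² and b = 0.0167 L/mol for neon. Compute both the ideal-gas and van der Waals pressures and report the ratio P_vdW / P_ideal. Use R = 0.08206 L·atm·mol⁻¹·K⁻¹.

Ideal: P_ideal = nRT/V = (0.754)(0.08206)(617.7)/0.0325 = 1175.97 atm
vdW: P = nRT/(V − nb) − a n²/V² = 38.2191/0.0199082 − 0.115977/0.00105625 = 1919.77 − 109.801 = 1809.97 atm
Ratio = 1809.97/1175.97 = 1.539

P_vdW / P_ideal ≈ 1.539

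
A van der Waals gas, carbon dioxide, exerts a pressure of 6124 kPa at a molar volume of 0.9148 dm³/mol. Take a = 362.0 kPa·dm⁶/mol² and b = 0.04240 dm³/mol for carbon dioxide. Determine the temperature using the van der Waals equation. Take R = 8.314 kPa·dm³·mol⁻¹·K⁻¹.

T = (P + a/V_m²)(V_m − b)/R
P + a/V_m² = 6124 + 362.0/(0.9148)² = 6556.6 kPa
V_m − b = 0.9148 − 0.04240 = 0.87240 dm³/mol
T = (6556.6)(0.87240)/8.314 = 688.0 K

T ≈ 688.0 K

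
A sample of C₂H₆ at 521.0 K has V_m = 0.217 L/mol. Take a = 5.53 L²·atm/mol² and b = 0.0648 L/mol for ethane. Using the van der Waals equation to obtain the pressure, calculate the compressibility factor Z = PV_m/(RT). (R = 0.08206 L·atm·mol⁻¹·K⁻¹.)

Z ≈ 0.8297

P = RT/(V_m − b) − a/V_m² = (0.08206)(521.0)/(0.217 − 0.0648) − 5.53/(0.217)²
  = 42.753/0.15220 − 117.44 = 280.90 − 117.44 = 163.46 atm
Z = PV_m/(RT) = (163.46)(0.217)/((0.08206)(521.0)) = 35.471/42.753 = 0.8297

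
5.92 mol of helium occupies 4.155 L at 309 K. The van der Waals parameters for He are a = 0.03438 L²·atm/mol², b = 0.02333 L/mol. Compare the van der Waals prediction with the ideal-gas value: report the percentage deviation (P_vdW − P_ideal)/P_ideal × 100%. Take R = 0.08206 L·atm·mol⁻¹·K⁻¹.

Ideal: P_ideal = nRT/V = (5.92)(0.08206)(309)/4.155 = 36.1277 atm
vdW: P = nRT/(V − nb) − a n²/V² = 150.111/4.01689 − 1.20490/17.2640 = 37.3700 − 0.0697926 = 37.3002 atm
% deviation = (37.3002 − 36.1277)/36.1277 × 100% = 3.25%

3.25 %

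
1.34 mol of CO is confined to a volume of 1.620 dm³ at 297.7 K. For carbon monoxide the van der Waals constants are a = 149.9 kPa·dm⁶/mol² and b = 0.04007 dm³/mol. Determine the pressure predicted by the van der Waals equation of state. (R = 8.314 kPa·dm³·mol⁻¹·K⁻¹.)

P ≈ 2015 kPa

P = nRT/(V − nb) − a n²/V²
nRT/(V − nb) = (1.34)(8.314)(297.7)/(1.620 − 1.34×0.04007) = 3316.6/1.5663 = 2117.5 kPa
a n²/V² = (149.9)(1.34)²/(1.620)² = 102.56 kPa
P = 2117.5 − 102.56 = 2015 kPa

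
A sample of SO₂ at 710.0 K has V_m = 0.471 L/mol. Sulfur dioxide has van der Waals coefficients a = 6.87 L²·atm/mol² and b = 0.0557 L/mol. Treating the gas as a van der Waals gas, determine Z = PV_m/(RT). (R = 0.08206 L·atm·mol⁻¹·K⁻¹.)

P = RT/(V_m − b) − a/V_m² = (0.08206)(710.0)/(0.471 − 0.0557) − 6.87/(0.471)²
  = 58.263/0.41530 − 30.968 = 140.29 − 30.968 = 109.32 atm
Z = PV_m/(RT) = (109.32)(0.471)/((0.08206)(710.0)) = 51.490/58.263 = 0.8838

Z ≈ 0.8838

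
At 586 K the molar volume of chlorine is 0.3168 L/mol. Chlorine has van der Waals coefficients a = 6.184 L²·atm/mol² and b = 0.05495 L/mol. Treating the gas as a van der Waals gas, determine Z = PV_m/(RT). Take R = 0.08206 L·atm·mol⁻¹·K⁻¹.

Z ≈ 0.8039

P = RT/(V_m − b) − a/V_m² = (0.08206)(586)/(0.3168 − 0.05495) − 6.184/(0.3168)²
  = 48.087/0.26185 − 61.617 = 183.64 − 61.617 = 122.02 atm
Z = PV_m/(RT) = (122.02)(0.3168)/((0.08206)(586)) = 38.656/48.087 = 0.8039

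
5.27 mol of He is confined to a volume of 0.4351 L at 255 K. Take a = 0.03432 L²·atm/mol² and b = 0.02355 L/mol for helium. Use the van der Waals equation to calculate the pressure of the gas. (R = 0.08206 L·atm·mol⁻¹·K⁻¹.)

P ≈ 349.6 atm

P = nRT/(V − nb) − a n²/V²
nRT/(V − nb) = (5.27)(0.08206)(255)/(0.4351 − 5.27×0.02355) = 110.28/0.31099 = 354.61 atm
a n²/V² = (0.03432)(5.27)²/(0.4351)² = 5.0349 atm
P = 354.61 − 5.0349 = 349.6 atm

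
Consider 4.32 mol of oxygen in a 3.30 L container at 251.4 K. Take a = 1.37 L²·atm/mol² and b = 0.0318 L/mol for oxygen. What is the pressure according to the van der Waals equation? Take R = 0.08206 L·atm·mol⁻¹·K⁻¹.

P = nRT/(V − nb) − a n²/V²
nRT/(V − nb) = (4.32)(0.08206)(251.4)/(3.30 − 4.32×0.0318) = 89.121/3.1626 = 28.180 atm
a n²/V² = (1.37)(4.32)²/(3.30)² = 2.3478 atm
P = 28.180 − 2.3478 = 25.83 atm

P ≈ 25.83 atm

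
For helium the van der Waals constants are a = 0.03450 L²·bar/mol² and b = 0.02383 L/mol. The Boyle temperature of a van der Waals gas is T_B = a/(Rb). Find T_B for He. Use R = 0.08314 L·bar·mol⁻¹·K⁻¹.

For a van der Waals gas the second virial coefficient B₂ = b − a/(RT) vanishes at T_B = a/(Rb).
T_B = 0.03450/(0.08314×0.02383) = 0.03450/0.0019812 = 17.41 K

T_B ≈ 17.41 K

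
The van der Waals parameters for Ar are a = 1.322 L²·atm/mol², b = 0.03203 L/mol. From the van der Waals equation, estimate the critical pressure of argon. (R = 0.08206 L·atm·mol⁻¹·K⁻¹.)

P_c ≈ 47.73 atm

For a van der Waals gas, P_c = a/(27b²).
P_c = 1.322/(27×(0.03203)²) = 1.322/0.027700 = 47.73 atm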